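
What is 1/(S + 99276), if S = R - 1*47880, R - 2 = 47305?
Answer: 1/98703 ≈ 1.0131e-5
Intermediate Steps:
R = 47307 (R = 2 + 47305 = 47307)
S = -573 (S = 47307 - 1*47880 = 47307 - 47880 = -573)
1/(S + 99276) = 1/(-573 + 99276) = 1/98703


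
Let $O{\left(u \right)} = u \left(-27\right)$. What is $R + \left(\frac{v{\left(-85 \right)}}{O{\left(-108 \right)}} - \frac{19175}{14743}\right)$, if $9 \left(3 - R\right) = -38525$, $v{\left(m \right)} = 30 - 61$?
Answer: $\frac{184096200731}{42990588} \approx 4282.2$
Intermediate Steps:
$O{\left(u \right)} = - 27 u$
$v{\left(m \right)} = -31$
$R = \frac{38552}{9}$ ($R = 3 - - \frac{38525}{9} = 3 + \frac{38525}{9} = \frac{38552}{9} \approx 4283.6$)
$R + \left(\frac{v{\left(-85 \right)}}{O{\left(-108 \right)}} - \frac{19175}{14743}\right) = \frac{38552}{9} - \left(\frac{31}{2916} + \frac{19175}{14743}\right) = \frac{38552}{9} - \left(\frac{19175}{14743} + \frac{31}{2916}\right) = \frac{38552}{9} - \frac{56371333}{42990588} = \frac{184096200731}{42990588}$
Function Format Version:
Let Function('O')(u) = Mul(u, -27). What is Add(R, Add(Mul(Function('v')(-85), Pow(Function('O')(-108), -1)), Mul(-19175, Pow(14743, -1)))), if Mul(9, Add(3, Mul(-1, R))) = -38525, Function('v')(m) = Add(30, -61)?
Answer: Rational(184096200731, 42990588) ≈ 4282.2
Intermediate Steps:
Function('O')(u) = Mul(-27, u)
Function('v')(m) = -31
R = Rational(38552, 9) (R = Add(3, Mul(Rational(-1, 9), -38525)) = Add(3, Rational(38525, 9)) = Rational(38552, 9) ≈ 4283.6)
Add(R, Add(Mul(Function('v')(-85), Pow(Function('O')(-108), -1)), Mul(-19175, Pow(14743, -1)))) = Add(Rational(38552, 9), Add(Mul(-31, Pow(Mul(-27, -108), -1)), Mul(-19175, Pow(14743, -1)))) = Add(Rational(38552, 9), Add(Mul(-31, Pow(2916, -1)), Mul(-19175, Rational(1, 14743)))) = Add(Rational(38552, 9), Add(Mul(-31, Rational(1, 2916)), Rational(-19175, 14743))) = Add(Rational(38552, 9), Add(Rational(-31, 2916), Rational(-19175, 14743))) = Add(Rational(38552, 9), Rational(-56371333, 42990588)) = Rational(184096200731, 42990588)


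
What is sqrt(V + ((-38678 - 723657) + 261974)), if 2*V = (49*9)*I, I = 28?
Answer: I*sqrt(494187) ≈ 702.98*I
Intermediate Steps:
V = 6174 (V = ((49*9)*28)/2 = (441*28)/2 = (1/2)*12348 = 6174)
sqrt(V + ((-38678 - 723657) + 261974)) = sqrt(6174 + ((-38678 - 723657) + 261974)) = sqrt(6174 + (-762335 + 261974)) = sqrt(6174 - 500361) = sqrt(-494187) = I*sqrt(494187)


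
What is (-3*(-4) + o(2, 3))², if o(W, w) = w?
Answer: 225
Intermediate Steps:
(-3*(-4) + o(2, 3))² = (-3*(-4) + 3)² = (12 + 3)² = 15² = 225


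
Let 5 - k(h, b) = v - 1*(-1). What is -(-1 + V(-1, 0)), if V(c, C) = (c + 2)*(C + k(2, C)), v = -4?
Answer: -7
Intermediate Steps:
k(h, b) = 8 (k(h, b) = 5 - (-4 - 1*(-1)) = 5 - (-4 + 1) = 5 - 1*(-3) = 5 + 3 = 8)
V(c, C) = (2 + c)*(8 + C) (V(c, C) = (c + 2)*(C + 8) = (2 + c)*(8 + C))
-(-1 + V(-1, 0)) = -(-1 + (16 + 2*0 + 8*(-1) + 0*(-1))) = -(-1 + (16 + 0 - 8 + 0)) = -(-1 + 8) = -1*7 = -7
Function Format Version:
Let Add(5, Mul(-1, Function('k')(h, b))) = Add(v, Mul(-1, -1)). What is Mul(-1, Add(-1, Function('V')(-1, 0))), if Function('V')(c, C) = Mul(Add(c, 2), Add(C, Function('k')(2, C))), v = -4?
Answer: -7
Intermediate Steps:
Function('k')(h, b) = 8 (Function('k')(h, b) = Add(5, Mul(-1, Add(-4, Mul(-1, -1)))) = Add(5, Mul(-1, Add(-4, 1))) = Add(5, Mul(-1, -3)) = Add(5, 3) = 8)
Function('V')(c, C) = Mul(Add(2, c), Add(8, C)) (Function('V')(c, C) = Mul(Add(c, 2), Add(C, 8)) = Mul(Add(2, c), Add(8, C)))
Mul(-1, Add(-1, Function('V')(-1, 0))) = Mul(-1, Add(-1, Add(16, Mul(2, 0), Mul(8, -1), Mul(0, -1)))) = Mul(-1, Add(-1, Add(16, 0, -8, 0))) = Mul(-1, Add(-1, 8)) = Mul(-1, 7) = -7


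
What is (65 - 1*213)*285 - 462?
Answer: -42642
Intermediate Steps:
(65 - 1*213)*285 - 462 = (65 - 213)*285 - 462 = -148*285 - 462 = -42180 - 462 = -42642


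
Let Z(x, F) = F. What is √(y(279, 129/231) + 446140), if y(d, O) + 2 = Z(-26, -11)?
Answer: 11*√3687 ≈ 667.93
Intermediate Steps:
y(d, O) = -13 (y(d, O) = -2 - 11 = -13)
√(y(279, 129/231) + 446140) = √(-13 + 446140) = √446127 = 11*√3687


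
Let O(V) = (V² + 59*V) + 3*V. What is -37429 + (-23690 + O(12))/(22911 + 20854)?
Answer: -1638102987/43765 ≈ -37430.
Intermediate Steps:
O(V) = V² + 62*V
-37429 + (-23690 + O(12))/(22911 + 20854) = -37429 + (-23690 + 12*(62 + 12))/(22911 + 20854) = -37429 + (-23690 + 12*74)/43765 = -37429 + (-23690 + 888)*(1/43765) = -37429 - 22802*1/43765 = -37429 - 22802/43765 = -1638102987/43765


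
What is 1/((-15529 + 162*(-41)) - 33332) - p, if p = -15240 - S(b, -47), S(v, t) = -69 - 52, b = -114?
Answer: 839149856/55503 ≈ 15119.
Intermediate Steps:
S(v, t) = -121
p = -15119 (p = -15240 - 1*(-121) = -15240 + 121 = -15119)
1/((-15529 + 162*(-41)) - 33332) - p = 1/((-15529 + 162*(-41)) - 33332) - 1*(-15119) = 1/((-15529 - 6642) - 33332) + 15119 = 1/(-22171 - 33332) + 15119 = 1/(-55503) + 15119 = -1/55503 + 15119 = 839149856/55503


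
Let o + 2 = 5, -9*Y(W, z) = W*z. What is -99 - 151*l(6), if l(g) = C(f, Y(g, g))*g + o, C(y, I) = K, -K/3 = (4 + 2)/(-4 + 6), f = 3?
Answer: 7602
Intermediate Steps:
Y(W, z) = -W*z/9
K = -9 (K = -3*(4 + 2)/(-4 + 6) = -18/2 = -3*3 = -9)
C(y, I) = -9
o = 3 (o = -2 + 5 = 3)
l(g) = 3 - 9*g (l(g) = -9*g + 3 = 3 - 9*g)
-99 - 151*l(6) = -99 - 151*(3 - 9*6) = -99 - 151*(3 - 54) = -99 - 151*(-51) = -99 + 7701 = 7602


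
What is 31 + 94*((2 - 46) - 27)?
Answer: -6643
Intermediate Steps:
31 + 94*((2 - 46) - 27) = 31 + 94*(-44 - 27) = 31 + 94*(-71) = 31 - 6674 = -6643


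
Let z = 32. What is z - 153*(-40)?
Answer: 6152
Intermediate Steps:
z - 153*(-40) = 32 - 153*(-40) = 32 + 6120 = 6152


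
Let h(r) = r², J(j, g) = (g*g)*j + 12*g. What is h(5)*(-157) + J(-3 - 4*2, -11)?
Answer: -5388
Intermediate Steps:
J(j, g) = 12*g + j*g² (J(j, g) = g²*j + 12*g = j*g² + 12*g = 12*g + j*g²)
h(5)*(-157) + J(-3 - 4*2, -11) = 5²*(-157) - 11*(12 - 11*(-3 - 4*2)) = 25*(-157) - 11*(12 - 11*(-3 - 8)) = -3925 - 11*(12 - 11*(-11)) = -3925 - 11*(12 + 121) = -3925 - 11*133 = -3925 - 1463 = -5388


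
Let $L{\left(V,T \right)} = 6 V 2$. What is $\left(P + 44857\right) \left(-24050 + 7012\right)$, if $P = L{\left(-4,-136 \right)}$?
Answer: $-763455742$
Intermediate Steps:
$L{\left(V,T \right)} = 12 V$
$P = -48$ ($P = 12 \left(-4\right) = -48$)
$\left(P + 44857\right) \left(-24050 + 7012\right) = \left(-48 + 44857\right) \left(-24050 + 7012\right) = 44809 \left(-17038\right) = -763455742$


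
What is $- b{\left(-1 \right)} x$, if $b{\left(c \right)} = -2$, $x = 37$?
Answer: $74$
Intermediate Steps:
$- b{\left(-1 \right)} x = - \left(-2\right) 37 = \left(-1\right) \left(-74\right) = 74$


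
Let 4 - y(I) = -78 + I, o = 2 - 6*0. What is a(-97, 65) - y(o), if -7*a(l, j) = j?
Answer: -625/7 ≈ -89.286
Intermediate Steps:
a(l, j) = -j/7
o = 2 (o = 2 + 0 = 2)
y(I) = 82 - I (y(I) = 4 - (-78 + I) = 4 + (78 - I) = 82 - I)
a(-97, 65) - y(o) = -⅐*65 - (82 - 1*2) = -65/7 - (82 - 2) = -65/7 - 1*80 = -65/7 - 80 = -625/7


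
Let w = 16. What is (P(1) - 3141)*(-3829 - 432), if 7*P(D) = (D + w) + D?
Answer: 93609909/7 ≈ 1.3373e+7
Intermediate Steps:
P(D) = 16/7 + 2*D/7 (P(D) = ((D + 16) + D)/7 = ((16 + D) + D)/7 = (16 + 2*D)/7 = 16/7 + 2*D/7)
(P(1) - 3141)*(-3829 - 432) = ((16/7 + (2/7)*1) - 3141)*(-3829 - 432) = ((16/7 + 2/7) - 3141)*(-4261) = (18/7 - 3141)*(-4261) = -21969/7*(-4261) = 93609909/7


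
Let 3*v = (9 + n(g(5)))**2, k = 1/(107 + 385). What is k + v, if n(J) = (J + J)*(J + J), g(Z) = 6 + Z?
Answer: 13286679/164 ≈ 81016.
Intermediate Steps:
k = 1/492 ≈ 0.0020325
n(J) = 4*J**2 (n(J) = (2*J)*(2*J) = 4*J**2)
v = 243049/3 (v = (9 + 4*(6 + 5)**2)**2/3 = (9 + 4*11**2)**2/3 = (9 + 4*121)**2/3 = (9 + 484)**2/3 = (1/3)*493**2 = (1/3)*243049 = 243049/3 ≈ 81016.)
k + v = 1/492 + 243049/3 = 13286679/164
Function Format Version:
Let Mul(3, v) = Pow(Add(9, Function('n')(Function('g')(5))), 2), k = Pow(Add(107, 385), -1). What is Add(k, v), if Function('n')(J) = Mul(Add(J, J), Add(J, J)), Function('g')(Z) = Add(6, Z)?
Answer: Rational(13286679, 164) ≈ 81016.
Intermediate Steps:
k = Rational(1, 492) (k = Pow(492, -1) = Rational(1, 492) ≈ 0.0020325)
Function('n')(J) = Mul(4, Pow(J, 2)) (Function('n')(J) = Mul(Mul(2, J), Mul(2, J)) = Mul(4, Pow(J, 2)))
v = Rational(243049, 3) (v = Mul(Rational(1, 3), Pow(Add(9, Mul(4, Pow(Add(6, 5), 2))), 2)) = Mul(Rational(1, 3), Pow(Add(9, Mul(4, Pow(11, 2))), 2)) = Mul(Rational(1, 3), Pow(Add(9, Mul(4, 121)), 2)) = Mul(Rational(1, 3), Pow(Add(9, 484), 2)) = Mul(Rational(1, 3), Pow(493, 2)) = Mul(Rational(1, 3), 243049) = Rational(243049, 3) ≈ 81016.)
Add(k, v) = Add(Rational(1, 492), Rational(243049, 3)) = Rational(13286679, 164)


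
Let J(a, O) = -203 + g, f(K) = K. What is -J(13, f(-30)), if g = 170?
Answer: 33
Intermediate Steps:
J(a, O) = -33 (J(a, O) = -203 + 170 = -33)
-J(13, f(-30)) = -1*(-33) = 33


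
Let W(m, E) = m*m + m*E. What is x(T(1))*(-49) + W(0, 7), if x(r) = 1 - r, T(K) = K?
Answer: 0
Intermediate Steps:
W(m, E) = m² + E*m
x(T(1))*(-49) + W(0, 7) = (1 - 1*1)*(-49) + 0*(7 + 0) = (1 - 1)*(-49) + 0*7 = 0*(-49) + 0 = 0 + 0 = 0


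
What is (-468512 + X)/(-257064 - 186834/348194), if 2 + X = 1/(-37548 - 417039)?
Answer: 5297034874765249/2906380204912125 ≈ 1.8226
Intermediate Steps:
X = -909175/454587 (X = -2 + 1/(-37548 - 417039) = -2 + 1/(-454587) = -2 - 1/454587 = -909175/454587 ≈ -2.0000)
(-468512 + X)/(-257064 - 186834/348194) = (-468512 - 909175/454587)/(-257064 - 186834/348194) = -212980373719/(454587*(-257064 - 186834*1/348194)) = -212980373719/(454587*(-257064 - 93417/174097)) = -212980373719/(454587*(-44754164625/174097)) = -212980373719/454587*(-174097/44754164625) = 5297034874765249/2906380204912125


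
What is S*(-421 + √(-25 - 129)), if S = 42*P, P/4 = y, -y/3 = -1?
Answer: -212184 + 504*I*√154 ≈ -2.1218e+5 + 6254.5*I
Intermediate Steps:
y = 3 (y = -3*(-1) = 3)
P = 12 (P = 4*3 = 12)
S = 504 (S = 42*12 = 504)
S*(-421 + √(-25 - 129)) = 504*(-421 + √(-25 - 129)) = 504*(-421 + √(-154)) = 504*(-421 + I*√154) = -212184 + 504*I*√154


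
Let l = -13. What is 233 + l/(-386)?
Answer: 89951/386 ≈ 233.03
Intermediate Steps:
233 + l/(-386) = 233 - 13/(-386) = 233 - 13*(-1/386) = 233 + 13/386 = 89951/386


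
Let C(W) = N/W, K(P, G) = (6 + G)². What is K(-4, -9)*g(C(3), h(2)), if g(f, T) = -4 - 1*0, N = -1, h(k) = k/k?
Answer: -36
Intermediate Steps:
h(k) = 1
C(W) = -1/W
g(f, T) = -4 (g(f, T) = -4 + 0 = -4)
K(-4, -9)*g(C(3), h(2)) = (6 - 9)²*(-4) = (-3)²*(-4) = 9*(-4) = -36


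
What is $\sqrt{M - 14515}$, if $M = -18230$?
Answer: $i \sqrt{32745} \approx 180.96 i$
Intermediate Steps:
$\sqrt{M - 14515} = \sqrt{-18230 - 14515} = \sqrt{-32745} = i \sqrt{32745}$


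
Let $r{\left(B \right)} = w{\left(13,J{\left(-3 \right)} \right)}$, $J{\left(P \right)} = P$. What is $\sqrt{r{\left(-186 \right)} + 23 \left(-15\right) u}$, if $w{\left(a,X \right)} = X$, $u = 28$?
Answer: $i \sqrt{9663} \approx 98.301 i$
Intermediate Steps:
$r{\left(B \right)} = -3$
$\sqrt{r{\left(-186 \right)} + 23 \left(-15\right) u} = \sqrt{-3 + 23 \left(-15\right) 28} = \sqrt{-3 - 9660} = \sqrt{-9663} = i \sqrt{9663}$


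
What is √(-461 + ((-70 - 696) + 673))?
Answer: I*√554 ≈ 23.537*I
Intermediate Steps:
√(-461 + ((-70 - 696) + 673)) = √(-461 + (-766 + 673)) = √(-461 - 93) = √(-554) = I*√554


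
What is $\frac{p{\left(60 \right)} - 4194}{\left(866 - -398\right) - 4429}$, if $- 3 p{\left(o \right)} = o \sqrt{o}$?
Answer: $\frac{1398}{1055} + \frac{8 \sqrt{15}}{633} \approx 1.3741$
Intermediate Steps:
$p{\left(o \right)} = - \frac{o^{\frac{3}{2}}}{3}$ ($p{\left(o \right)} = - \frac{o \sqrt{o}}{3} = - \frac{o^{\frac{3}{2}}}{3}$)
$\frac{p{\left(60 \right)} - 4194}{\left(866 - -398\right) - 4429} = \frac{- \frac{60^{\frac{3}{2}}}{3} - 4194}{\left(866 - -398\right) - 4429} = \frac{- \frac{120 \sqrt{15}}{3} - 4194}{\left(866 + 398\right) - 4429} = \frac{- 40 \sqrt{15} - 4194}{1264 - 4429} = \frac{-4194 - 40 \sqrt{15}}{-3165} = \left(-4194 - 40 \sqrt{15}\right) \left(- \frac{1}{3165}\right) = \frac{1398}{1055} + \frac{8 \sqrt{15}}{633}$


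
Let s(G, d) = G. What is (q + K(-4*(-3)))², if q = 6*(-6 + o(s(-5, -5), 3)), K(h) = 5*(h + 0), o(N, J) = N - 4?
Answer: 900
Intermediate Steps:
o(N, J) = -4 + N
K(h) = 5*h
q = -90 (q = 6*(-6 + (-4 - 5)) = 6*(-6 - 9) = 6*(-15) = -90)
(q + K(-4*(-3)))² = (-90 + 5*(-4*(-3)))² = (-90 + 5*12)² = (-90 + 60)² = (-30)² = 900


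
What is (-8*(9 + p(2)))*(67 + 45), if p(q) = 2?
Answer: -9856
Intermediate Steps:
(-8*(9 + p(2)))*(67 + 45) = (-8*(9 + 2))*(67 + 45) = -8*11*112 = -88*112 = -9856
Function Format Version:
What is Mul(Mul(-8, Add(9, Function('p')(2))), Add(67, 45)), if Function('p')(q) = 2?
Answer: -9856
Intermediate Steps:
Mul(Mul(-8, Add(9, Function('p')(2))), Add(67, 45)) = Mul(Mul(-8, Add(9, 2)), Add(67, 45)) = Mul(Mul(-8, 11), 112) = Mul(-88, 112) = -9856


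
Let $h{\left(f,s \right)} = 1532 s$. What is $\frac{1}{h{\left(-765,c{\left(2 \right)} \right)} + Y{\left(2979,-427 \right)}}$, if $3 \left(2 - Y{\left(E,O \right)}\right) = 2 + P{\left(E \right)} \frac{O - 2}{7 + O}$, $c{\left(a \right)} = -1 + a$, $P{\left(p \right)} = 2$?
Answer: $\frac{210}{321857} \approx 0.00065246$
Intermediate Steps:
$Y{\left(E,O \right)} = \frac{4}{3} - \frac{2 \left(-2 + O\right)}{3 \left(7 + O\right)}$ ($Y{\left(E,O \right)} = 2 - \frac{2 + 2 \frac{O - 2}{7 + O}}{3} = 2 - \frac{2 + 2 \frac{-2 + O}{7 + O}}{3} = 2 - \frac{2 + \frac{2 \left(-2 + O\right)}{7 + O}}{3} = 2 - \left(\frac{2}{3} + \frac{2 \left(-2 + O\right)}{3 \left(7 + O\right)}\right) = \frac{4}{3} - \frac{2 \left(-2 + O\right)}{3 \left(7 + O\right)}$)
$\frac{1}{h{\left(-765,c{\left(2 \right)} \right)} + Y{\left(2979,-427 \right)}} = \frac{1}{1532 \left(-1 + 2\right) + \frac{2 \left(16 - 427\right)}{3 \left(7 - 427\right)}} = \frac{1}{1532 \cdot 1 + \frac{2}{3} \frac{1}{-420} \left(-411\right)} = \frac{1}{1532 + \frac{2}{3} \left(- \frac{1}{420}\right) \left(-411\right)} = \frac{1}{1532 + \frac{137}{210}} = \frac{1}{\frac{321857}{210}} = \frac{210}{321857}$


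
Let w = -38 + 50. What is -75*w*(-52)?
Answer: 46800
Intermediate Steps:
w = 12
-75*w*(-52) = -75*12*(-52) = -900*(-52) = 46800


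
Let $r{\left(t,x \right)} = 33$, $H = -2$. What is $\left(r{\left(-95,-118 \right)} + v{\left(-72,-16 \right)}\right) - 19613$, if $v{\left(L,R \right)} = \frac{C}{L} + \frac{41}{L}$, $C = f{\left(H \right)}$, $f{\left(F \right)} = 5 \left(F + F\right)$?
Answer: $- \frac{469927}{24} \approx -19580.0$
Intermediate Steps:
$f{\left(F \right)} = 10 F$ ($f{\left(F \right)} = 5 \cdot 2 F = 10 F$)
$C = -20$ ($C = 10 \left(-2\right) = -20$)
$v{\left(L,R \right)} = \frac{21}{L}$ ($v{\left(L,R \right)} = - \frac{20}{L} + \frac{41}{L} = \frac{21}{L}$)
$\left(r{\left(-95,-118 \right)} + v{\left(-72,-16 \right)}\right) - 19613 = \left(33 + \frac{21}{-72}\right) - 19613 = \left(33 + 21 \left(- \frac{1}{72}\right)\right) - 19613 = \left(33 - \frac{7}{24}\right) - 19613 = \frac{785}{24} - 19613 = - \frac{469927}{24}$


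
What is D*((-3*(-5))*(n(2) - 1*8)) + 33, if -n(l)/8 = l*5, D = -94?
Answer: 124113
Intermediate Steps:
n(l) = -40*l (n(l) = -8*l*5 = -40*l)
D*((-3*(-5))*(n(2) - 1*8)) + 33 = -94*(-3*(-5))*(-40*2 - 1*8) + 33 = -1410*(-80 - 8) + 33 = -1410*(-88) + 33 = -94*(-1320) + 33 = 124080 + 33 = 124113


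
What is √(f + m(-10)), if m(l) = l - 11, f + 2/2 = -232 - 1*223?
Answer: 3*I*√53 ≈ 21.84*I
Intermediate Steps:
f = -456 (f = -1 + (-232 - 1*223) = -1 + (-232 - 223) = -1 - 455 = -456)
m(l) = -11 + l
√(f + m(-10)) = √(-456 + (-11 - 10)) = √(-456 - 21) = √(-477) = 3*I*√53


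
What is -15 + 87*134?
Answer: 11643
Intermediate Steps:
-15 + 87*134 = -15 + 11658 = 11643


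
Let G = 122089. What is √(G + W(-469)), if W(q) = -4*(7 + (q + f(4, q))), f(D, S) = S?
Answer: √125813 ≈ 354.70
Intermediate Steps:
W(q) = -28 - 8*q (W(q) = -4*(7 + (q + q)) = -4*(7 + 2*q) = -28 - 8*q)
√(G + W(-469)) = √(122089 + (-28 - 8*(-469))) = √(122089 + (-28 + 3752)) = √(122089 + 3724) = √125813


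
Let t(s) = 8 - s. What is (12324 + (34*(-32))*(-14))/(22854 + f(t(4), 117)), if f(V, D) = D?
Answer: 27556/22971 ≈ 1.1996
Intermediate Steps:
(12324 + (34*(-32))*(-14))/(22854 + f(t(4), 117)) = (12324 + (34*(-32))*(-14))/(22854 + 117) = (12324 - 1088*(-14))/22971 = (12324 + 15232)*(1/22971) = 27556*(1/22971) = 27556/22971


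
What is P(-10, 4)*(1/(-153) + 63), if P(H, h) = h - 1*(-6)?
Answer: 96380/153 ≈ 629.93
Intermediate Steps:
P(H, h) = 6 + h (P(H, h) = h + 6 = 6 + h)
P(-10, 4)*(1/(-153) + 63) = (6 + 4)*(1/(-153) + 63) = 10*(-1/153 + 63) = 10*(9638/153) = 96380/153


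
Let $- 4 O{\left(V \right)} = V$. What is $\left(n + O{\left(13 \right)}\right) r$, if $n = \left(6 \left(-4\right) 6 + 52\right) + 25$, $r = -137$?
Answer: $\frac{38497}{4} \approx 9624.3$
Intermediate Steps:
$O{\left(V \right)} = - \frac{V}{4}$
$n = -67$ ($n = \left(\left(-24\right) 6 + 52\right) + 25 = \left(-144 + 52\right) + 25 = -92 + 25 = -67$)
$\left(n + O{\left(13 \right)}\right) r = \left(-67 - \frac{13}{4}\right) \left(-137\right) = \left(- \frac{281}{4}\right) \left(-137\right) = \frac{38497}{4}$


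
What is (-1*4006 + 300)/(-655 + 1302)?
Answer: -3706/647 ≈ -5.7280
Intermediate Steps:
(-1*4006 + 300)/(-655 + 1302) = (-4006 + 300)/647 = -3706*1/647 = -3706/647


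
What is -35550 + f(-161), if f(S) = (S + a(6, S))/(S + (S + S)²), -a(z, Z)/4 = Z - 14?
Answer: -525748873/14789 ≈ -35550.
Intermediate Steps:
a(z, Z) = 56 - 4*Z (a(z, Z) = -4*(Z - 14) = -4*(-14 + Z) = 56 - 4*Z)
f(S) = (56 - 3*S)/(S + 4*S²) (f(S) = (S + (56 - 4*S))/(S + (S + S)²) = (56 - 3*S)/(S + (2*S)²) = (56 - 3*S)/(S + 4*S²))
-35550 + f(-161) = -35550 + (56 - 3*(-161))/((-161)*(1 + 4*(-161))) = -35550 - (56 + 483)/(161*(1 - 644)) = -35550 - 1/161*539/(-643) = -35550 - 1/161*(-1/643)*539 = -35550 + 77/14789 = -525748873/14789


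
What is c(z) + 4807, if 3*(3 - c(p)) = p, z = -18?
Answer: 4816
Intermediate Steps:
c(p) = 3 - p/3
c(z) + 4807 = (3 - ⅓*(-18)) + 4807 = (3 + 6) + 4807 = 9 + 4807 = 4816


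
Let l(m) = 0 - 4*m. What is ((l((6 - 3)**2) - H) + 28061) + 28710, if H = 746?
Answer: 55989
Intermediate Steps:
l(m) = -4*m
((l((6 - 3)**2) - H) + 28061) + 28710 = ((-4*(6 - 3)**2 - 1*746) + 28061) + 28710 = ((-4*3**2 - 746) + 28061) + 28710 = ((-4*9 - 746) + 28061) + 28710 = ((-36 - 746) + 28061) + 28710 = (-782 + 28061) + 28710 = 27279 + 28710 = 55989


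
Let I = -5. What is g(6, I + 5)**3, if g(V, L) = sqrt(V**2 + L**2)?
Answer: 216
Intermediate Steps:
g(V, L) = sqrt(L**2 + V**2)
g(6, I + 5)**3 = (sqrt((-5 + 5)**2 + 6**2))**3 = (sqrt(0**2 + 36))**3 = (sqrt(0 + 36))**3 = (sqrt(36))**3 = 6**3 = 216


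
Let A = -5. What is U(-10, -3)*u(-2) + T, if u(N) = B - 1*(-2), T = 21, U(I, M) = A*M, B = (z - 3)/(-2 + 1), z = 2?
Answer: 66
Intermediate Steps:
B = 1 (B = (2 - 3)/(-2 + 1) = -1/(-1) = -1*(-1) = 1)
U(I, M) = -5*M
u(N) = 3 (u(N) = 1 - 1*(-2) = 1 + 2 = 3)
U(-10, -3)*u(-2) + T = -5*(-3)*3 + 21 = 15*3 + 21 = 45 + 21 = 66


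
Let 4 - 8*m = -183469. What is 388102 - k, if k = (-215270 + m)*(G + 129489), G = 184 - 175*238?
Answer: 135442950617/8 ≈ 1.6930e+10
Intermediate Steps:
m = 183473/8 (m = ½ - ⅛*(-183469) = ½ + 183469/8 = 183473/8 ≈ 22934.)
G = -41466 (G = 184 - 41650 = -41466)
k = -135439845801/8 (k = (-215270 + 183473/8)*(-41466 + 129489) = -1538687/8*88023 = -135439845801/8 ≈ -1.6930e+10)
388102 - k = 388102 - 1*(-135439845801/8) = 388102 + 135439845801/8 = 135442950617/8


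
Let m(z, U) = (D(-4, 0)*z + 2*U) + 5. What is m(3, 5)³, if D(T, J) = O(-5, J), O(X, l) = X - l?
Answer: 0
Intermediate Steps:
D(T, J) = -5 - J
m(z, U) = 5 - 5*z + 2*U (m(z, U) = ((-5 - 1*0)*z + 2*U) + 5 = ((-5 + 0)*z + 2*U) + 5 = (-5*z + 2*U) + 5 = 5 - 5*z + 2*U)
m(3, 5)³ = (5 - 5*3 + 2*5)³ = (5 - 15 + 10)³ = 0³ = 0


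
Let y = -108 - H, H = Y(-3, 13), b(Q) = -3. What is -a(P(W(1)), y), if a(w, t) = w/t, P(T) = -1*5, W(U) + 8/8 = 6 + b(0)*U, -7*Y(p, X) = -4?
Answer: -7/152 ≈ -0.046053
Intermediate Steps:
Y(p, X) = 4/7 (Y(p, X) = -⅐*(-4) = 4/7)
H = 4/7 ≈ 0.57143
W(U) = 5 - 3*U (W(U) = -1 + (6 - 3*U) = 5 - 3*U)
P(T) = -5
y = -760/7 (y = -108 - 1*4/7 = -108 - 4/7 = -760/7 ≈ -108.57)
-a(P(W(1)), y) = -(-5)/(-760/7) = -(-5)*(-7)/760 = -1*7/152 = -7/152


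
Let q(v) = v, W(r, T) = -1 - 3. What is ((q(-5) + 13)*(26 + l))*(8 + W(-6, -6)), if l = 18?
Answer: 1408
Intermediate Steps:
W(r, T) = -4
((q(-5) + 13)*(26 + l))*(8 + W(-6, -6)) = ((-5 + 13)*(26 + 18))*(8 - 4) = (8*44)*4 = 352*4 = 1408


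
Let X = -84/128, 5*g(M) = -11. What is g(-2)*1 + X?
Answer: -457/160 ≈ -2.8563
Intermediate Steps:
g(M) = -11/5 (g(M) = (⅕)*(-11) = -11/5)
X = -21/32 (X = -84*1/128 = -21/32 ≈ -0.65625)
g(-2)*1 + X = -11/5*1 - 21/32 = -11/5 - 21/32 = -457/160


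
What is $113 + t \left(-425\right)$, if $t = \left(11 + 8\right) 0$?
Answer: $113$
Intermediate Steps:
$t = 0$ ($t = 19 \cdot 0 = 0$)
$113 + t \left(-425\right) = 113 + 0 \left(-425\right) = 113 + 0 = 113$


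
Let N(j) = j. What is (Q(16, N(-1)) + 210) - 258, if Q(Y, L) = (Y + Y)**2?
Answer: 976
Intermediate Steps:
Q(Y, L) = 4*Y**2 (Q(Y, L) = (2*Y)**2 = 4*Y**2)
(Q(16, N(-1)) + 210) - 258 = (4*16**2 + 210) - 258 = (4*256 + 210) - 258 = (1024 + 210) - 258 = 1234 - 258 = 976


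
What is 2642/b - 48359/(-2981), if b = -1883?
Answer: 83184195/5613223 ≈ 14.819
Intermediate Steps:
2642/b - 48359/(-2981) = 2642/(-1883) - 48359/(-2981) = 2642*(-1/1883) - 48359*(-1/2981) = -2642/1883 + 48359/2981 = 83184195/5613223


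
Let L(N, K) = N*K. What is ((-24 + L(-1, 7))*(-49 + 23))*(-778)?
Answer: -627068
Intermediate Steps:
L(N, K) = K*N
((-24 + L(-1, 7))*(-49 + 23))*(-778) = ((-24 + 7*(-1))*(-49 + 23))*(-778) = ((-24 - 7)*(-26))*(-778) = -31*(-26)*(-778) = 806*(-778) = -627068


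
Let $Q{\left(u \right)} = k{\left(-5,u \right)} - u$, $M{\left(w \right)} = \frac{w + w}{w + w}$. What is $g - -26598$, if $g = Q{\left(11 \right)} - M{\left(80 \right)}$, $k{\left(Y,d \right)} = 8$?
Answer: $26594$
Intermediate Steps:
$M{\left(w \right)} = 1$ ($M{\left(w \right)} = \frac{2 w}{2 w} = 2 w \frac{1}{2 w} = 1$)
$Q{\left(u \right)} = 8 - u$
$g = -4$ ($g = \left(8 - 11\right) - 1 = -3 - 1 = -4$)
$g - -26598 = -4 - -26598 = -4 + 26598 = 26594$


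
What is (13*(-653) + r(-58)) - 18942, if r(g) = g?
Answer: -27489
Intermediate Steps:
(13*(-653) + r(-58)) - 18942 = (13*(-653) - 58) - 18942 = (-8489 - 58) - 18942 = -8547 - 18942 = -27489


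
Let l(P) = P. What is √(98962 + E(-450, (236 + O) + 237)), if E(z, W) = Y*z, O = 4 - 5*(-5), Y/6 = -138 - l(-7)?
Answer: 7*√9238 ≈ 672.80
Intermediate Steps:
Y = -786 (Y = 6*(-138 - 1*(-7)) = 6*(-138 + 7) = 6*(-131) = -786)
O = 29 (O = 4 + 25 = 29)
E(z, W) = -786*z
√(98962 + E(-450, (236 + O) + 237)) = √(98962 - 786*(-450)) = √(98962 + 353700) = √452662 = 7*√9238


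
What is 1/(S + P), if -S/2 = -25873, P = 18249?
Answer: 1/69995 ≈ 1.4287e-5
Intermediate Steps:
S = 51746 (S = -2*(-25873) = 51746)
1/(S + P) = 1/(51746 + 18249) = 1/69995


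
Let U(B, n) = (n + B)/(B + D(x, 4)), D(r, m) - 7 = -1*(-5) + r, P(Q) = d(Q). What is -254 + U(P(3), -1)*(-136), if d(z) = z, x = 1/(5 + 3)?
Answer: -32910/121 ≈ -271.98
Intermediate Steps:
x = 1/8 ≈ 0.12500
P(Q) = Q
D(r, m) = 12 + r (D(r, m) = 7 + (-1*(-5) + r) = 7 + (5 + r) = 12 + r)
U(B, n) = (B + n)/(97/8 + B) (U(B, n) = (n + B)/(B + (12 + 1/8)) = (B + n)/(B + 97/8) = (B + n)/(97/8 + B))
-254 + U(P(3), -1)*(-136) = -254 + (8*(3 - 1)/(97 + 8*3))*(-136) = -254 + (8*2/(97 + 24))*(-136) = -254 + (8*2/121)*(-136) = -254 + (8*(1/121)*2)*(-136) = -254 + (16/121)*(-136) = -254 - 2176/121 = -32910/121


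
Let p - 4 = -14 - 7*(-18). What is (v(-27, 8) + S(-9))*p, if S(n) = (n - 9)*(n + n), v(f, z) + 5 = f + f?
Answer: 30740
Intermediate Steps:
v(f, z) = -5 + 2*f (v(f, z) = -5 + (f + f) = -5 + 2*f)
S(n) = 2*n*(-9 + n) (S(n) = (-9 + n)*(2*n) = 2*n*(-9 + n))
p = 116 (p = 4 + (-14 - 7*(-18)) = 4 + (-14 + 126) = 4 + 112 = 116)
(v(-27, 8) + S(-9))*p = ((-5 + 2*(-27)) + 2*(-9)*(-9 - 9))*116 = ((-5 - 54) + 2*(-9)*(-18))*116 = (-59 + 324)*116 = 265*116 = 30740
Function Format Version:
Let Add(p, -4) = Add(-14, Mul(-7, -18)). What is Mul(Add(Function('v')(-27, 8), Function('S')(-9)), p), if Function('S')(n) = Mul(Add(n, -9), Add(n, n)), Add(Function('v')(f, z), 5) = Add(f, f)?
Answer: 30740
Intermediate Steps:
Function('v')(f, z) = Add(-5, Mul(2, f)) (Function('v')(f, z) = Add(-5, Add(f, f)) = Add(-5, Mul(2, f)))
Function('S')(n) = Mul(2, n, Add(-9, n)) (Function('S')(n) = Mul(Add(-9, n), Mul(2, n)) = Mul(2, n, Add(-9, n)))
p = 116 (p = Add(4, Add(-14, Mul(-7, -18))) = Add(4, Add(-14, 126)) = Add(4, 112) = 116)
Mul(Add(Function('v')(-27, 8), Function('S')(-9)), p) = Mul(Add(Add(-5, Mul(2, -27)), Mul(2, -9, Add(-9, -9))), 116) = Mul(Add(Add(-5, -54), Mul(2, -9, -18)), 116) = Mul(Add(-59, 324), 116) = Mul(265, 116) = 30740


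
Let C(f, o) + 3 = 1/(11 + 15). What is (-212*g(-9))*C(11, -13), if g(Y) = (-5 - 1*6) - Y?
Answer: -16324/13 ≈ -1255.7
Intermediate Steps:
g(Y) = -11 - Y (g(Y) = (-5 - 6) - Y = -11 - Y)
C(f, o) = -77/26 (C(f, o) = -3 + 1/(11 + 15) = -3 + 1/26 = -77/26)
(-212*g(-9))*C(11, -13) = -212*(-11 - 1*(-9))*(-77/26) = -212*(-11 + 9)*(-77/26) = -212*(-2)*(-77/26) = 424*(-77/26) = -16324/13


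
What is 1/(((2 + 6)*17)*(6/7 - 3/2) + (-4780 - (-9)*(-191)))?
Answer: -7/46105 ≈ -0.00015183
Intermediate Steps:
1/(((2 + 6)*17)*(6/7 - 3/2) + (-4780 - (-9)*(-191))) = 1/((8*17)*(6*(1/7) - 3*1/2) + (-4780 - 1*1719)) = 1/(136*(6/7 - 3/2) + (-4780 - 1719)) = 1/(136*(-9/14) - 6499) = 1/(-612/7 - 6499) = 1/(-46105/7) = -7/46105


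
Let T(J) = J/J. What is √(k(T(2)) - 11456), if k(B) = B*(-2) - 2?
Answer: 2*I*√2865 ≈ 107.05*I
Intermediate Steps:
T(J) = 1
k(B) = -2 - 2*B (k(B) = -2*B - 2 = -2 - 2*B)
√(k(T(2)) - 11456) = √((-2 - 2*1) - 11456) = √((-2 - 2) - 11456) = √(-4 - 11456) = √(-11460) = 2*I*√2865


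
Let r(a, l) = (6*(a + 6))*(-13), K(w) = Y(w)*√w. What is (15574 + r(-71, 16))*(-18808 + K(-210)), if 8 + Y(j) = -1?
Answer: -388272352 - 185796*I*√210 ≈ -3.8827e+8 - 2.6924e+6*I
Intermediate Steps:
Y(j) = -9 (Y(j) = -8 - 1 = -9)
K(w) = -9*√w
r(a, l) = -468 - 78*a (r(a, l) = (6*(6 + a))*(-13) = (36 + 6*a)*(-13) = -468 - 78*a)
(15574 + r(-71, 16))*(-18808 + K(-210)) = (15574 + (-468 - 78*(-71)))*(-18808 - 9*I*√210) = (15574 + (-468 + 5538))*(-18808 - 9*I*√210) = (15574 + 5070)*(-18808 - 9*I*√210) = 20644*(-18808 - 9*I*√210) = -388272352 - 185796*I*√210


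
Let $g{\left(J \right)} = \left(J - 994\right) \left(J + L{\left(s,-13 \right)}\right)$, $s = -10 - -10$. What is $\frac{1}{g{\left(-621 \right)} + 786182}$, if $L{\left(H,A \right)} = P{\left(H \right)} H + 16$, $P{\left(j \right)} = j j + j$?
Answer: $\frac{1}{1763257} \approx 5.6713 \cdot 10^{-7}$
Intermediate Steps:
$P{\left(j \right)} = j + j^{2}$ ($P{\left(j \right)} = j^{2} + j = j + j^{2}$)
$s = 0$ ($s = -10 + 10 = 0$)
$L{\left(H,A \right)} = 16 + H^{2} \left(1 + H\right)$ ($L{\left(H,A \right)} = H \left(1 + H\right) H + 16 = H^{2} \left(1 + H\right) + 16 = 16 + H^{2} \left(1 + H\right)$)
$g{\left(J \right)} = \left(-994 + J\right) \left(16 + J\right)$ ($g{\left(J \right)} = \left(J - 994\right) \left(J + \left(16 + 0^{2} \left(1 + 0\right)\right)\right) = \left(-994 + J\right) \left(J + \left(16 + 0 \cdot 1\right)\right) = \left(-994 + J\right) \left(J + \left(16 + 0\right)\right) = \left(-994 + J\right) \left(J + 16\right) = \left(-994 + J\right) \left(16 + J\right)$)
$\frac{1}{g{\left(-621 \right)} + 786182} = \frac{1}{\left(-15904 + \left(-621\right)^{2} - -607338\right) + 786182} = \frac{1}{\left(-15904 + 385641 + 607338\right) + 786182} = \frac{1}{977075 + 786182} = \frac{1}{1763257}$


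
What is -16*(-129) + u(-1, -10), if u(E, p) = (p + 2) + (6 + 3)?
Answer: 2065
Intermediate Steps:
u(E, p) = 11 + p (u(E, p) = (2 + p) + 9 = 11 + p)
-16*(-129) + u(-1, -10) = -16*(-129) + (11 - 10) = 2064 + 1 = 2065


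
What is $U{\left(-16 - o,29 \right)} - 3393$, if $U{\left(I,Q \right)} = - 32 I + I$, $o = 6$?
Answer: $-2711$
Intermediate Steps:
$U{\left(I,Q \right)} = - 31 I$
$U{\left(-16 - o,29 \right)} - 3393 = - 31 \left(-16 - 6\right) - 3393 = \left(-31\right) \left(-22\right) - 3393 = 682 - 3393 = -2711$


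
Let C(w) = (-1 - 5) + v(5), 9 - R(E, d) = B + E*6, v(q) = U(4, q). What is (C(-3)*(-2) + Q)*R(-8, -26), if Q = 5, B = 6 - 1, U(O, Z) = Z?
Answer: 364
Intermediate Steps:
v(q) = q
B = 5
R(E, d) = 4 - 6*E (R(E, d) = 9 - (5 + E*6) = 9 - (5 + 6*E) = 9 + (-5 - 6*E) = 4 - 6*E)
C(w) = -1 (C(w) = (-1 - 5) + 5 = -6 + 5 = -1)
(C(-3)*(-2) + Q)*R(-8, -26) = (-1*(-2) + 5)*(4 - 6*(-8)) = (2 + 5)*(4 + 48) = 7*52 = 364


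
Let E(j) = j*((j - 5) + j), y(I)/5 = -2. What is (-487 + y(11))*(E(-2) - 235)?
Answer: 107849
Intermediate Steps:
y(I) = -10 (y(I) = 5*(-2) = -10)
E(j) = j*(-5 + 2*j) (E(j) = j*((-5 + j) + j) = j*(-5 + 2*j))
(-487 + y(11))*(E(-2) - 235) = (-487 - 10)*(-2*(-5 + 2*(-2)) - 235) = -497*(-2*(-5 - 4) - 235) = -497*(-2*(-9) - 235) = -497*(18 - 235) = -497*(-217) = 107849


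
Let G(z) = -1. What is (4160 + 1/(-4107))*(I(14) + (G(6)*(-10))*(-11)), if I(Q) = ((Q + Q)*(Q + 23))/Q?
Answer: -205021428/1369 ≈ -1.4976e+5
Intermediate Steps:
I(Q) = 46 + 2*Q (I(Q) = ((2*Q)*(23 + Q))/Q = (2*Q*(23 + Q))/Q = 46 + 2*Q)
(4160 + 1/(-4107))*(I(14) + (G(6)*(-10))*(-11)) = (4160 + 1/(-4107))*((46 + 2*14) - 1*(-10)*(-11)) = (4160 - 1/4107)*((46 + 28) + 10*(-11)) = 17085119*(74 - 110)/4107 = (17085119/4107)*(-36) = -205021428/1369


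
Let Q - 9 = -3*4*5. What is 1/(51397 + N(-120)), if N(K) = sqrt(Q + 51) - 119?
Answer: 1/51278 ≈ 1.9502e-5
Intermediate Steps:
Q = -51 (Q = 9 - 3*4*5 = 9 - 12*5 = 9 - 60 = -51)
N(K) = -119 (N(K) = sqrt(-51 + 51) - 119 = sqrt(0) - 119 = 0 - 119 = -119)
1/(51397 + N(-120)) = 1/(51397 - 119) = 1/51278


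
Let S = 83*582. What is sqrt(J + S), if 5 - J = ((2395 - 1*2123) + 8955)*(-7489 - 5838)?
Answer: 2*sqrt(30754135) ≈ 11091.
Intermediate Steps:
J = 122968234 (J = 5 - ((2395 - 1*2123) + 8955)*(-7489 - 5838) = 5 - ((2395 - 2123) + 8955)*(-13327) = 5 - (272 + 8955)*(-13327) = 5 - 9227*(-13327) = 5 - 1*(-122968229) = 5 + 122968229 = 122968234)
S = 48306
sqrt(J + S) = sqrt(122968234 + 48306) = sqrt(123016540) = 2*sqrt(30754135)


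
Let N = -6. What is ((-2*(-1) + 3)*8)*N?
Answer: -240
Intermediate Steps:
((-2*(-1) + 3)*8)*N = ((-2*(-1) + 3)*8)*(-6) = ((2 + 3)*8)*(-6) = (5*8)*(-6) = 40*(-6) = -240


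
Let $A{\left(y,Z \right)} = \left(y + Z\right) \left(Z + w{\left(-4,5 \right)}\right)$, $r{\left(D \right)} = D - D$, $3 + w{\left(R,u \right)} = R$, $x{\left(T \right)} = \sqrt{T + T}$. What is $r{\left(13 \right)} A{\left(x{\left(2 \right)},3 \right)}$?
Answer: $0$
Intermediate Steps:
$x{\left(T \right)} = \sqrt{2} \sqrt{T}$ ($x{\left(T \right)} = \sqrt{2 T} = \sqrt{2} \sqrt{T}$)
$w{\left(R,u \right)} = -3 + R$
$r{\left(D \right)} = 0$
$A{\left(y,Z \right)} = \left(-7 + Z\right) \left(Z + y\right)$ ($A{\left(y,Z \right)} = \left(y + Z\right) \left(Z - 7\right) = \left(Z + y\right) \left(Z - 7\right) = \left(Z + y\right) \left(-7 + Z\right) = \left(-7 + Z\right) \left(Z + y\right)$)
$r{\left(13 \right)} A{\left(x{\left(2 \right)},3 \right)} = 0 \left(3^{2} - 21 - 7 \sqrt{2} \sqrt{2} + 3 \sqrt{2} \sqrt{2}\right) = 0 \left(9 - 21 - 14 + 3 \cdot 2\right) = 0 \left(9 - 21 - 14 + 6\right) = 0 \left(-20\right) = 0$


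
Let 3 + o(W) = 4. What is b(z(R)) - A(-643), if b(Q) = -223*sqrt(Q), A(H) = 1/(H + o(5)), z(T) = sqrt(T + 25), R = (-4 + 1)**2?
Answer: 1/642 - 223*34**(1/4) ≈ -538.48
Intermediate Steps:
o(W) = 1 (o(W) = -3 + 4 = 1)
R = 9 (R = (-3)**2 = 9)
z(T) = sqrt(25 + T)
A(H) = 1/(1 + H) (A(H) = 1/(H + 1) = 1/(1 + H))
b(z(R)) - A(-643) = -223*(25 + 9)**(1/4) - 1/(1 - 643) = -223*34**(1/4) - 1/(-642) = -223*34**(1/4) - 1*(-1/642) = -223*34**(1/4) + 1/642 = 1/642 - 223*34**(1/4)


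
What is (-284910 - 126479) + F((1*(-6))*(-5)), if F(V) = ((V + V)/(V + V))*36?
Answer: -411353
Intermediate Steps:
F(V) = 36 (F(V) = ((2*V)/((2*V)))*36 = ((2*V)*(1/(2*V)))*36 = 1*36 = 36)
(-284910 - 126479) + F((1*(-6))*(-5)) = (-284910 - 126479) + 36 = -411389 + 36 = -411353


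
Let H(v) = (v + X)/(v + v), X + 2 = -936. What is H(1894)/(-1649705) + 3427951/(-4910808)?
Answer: -5355388359201997/7672011132523080 ≈ -0.69804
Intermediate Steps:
X = -938 (X = -2 - 936 = -938)
H(v) = (-938 + v)/(2*v) (H(v) = (v - 938)/(v + v) = (-938 + v)/((2*v)) = (-938 + v)*(1/(2*v)) = (-938 + v)/(2*v))
H(1894)/(-1649705) + 3427951/(-4910808) = ((½)*(-938 + 1894)/1894)/(-1649705) + 3427951/(-4910808) = ((½)*(1/1894)*956)*(-1/1649705) + 3427951*(-1/4910808) = (239/947)*(-1/1649705) - 3427951/4910808 = -239/1562270635 - 3427951/4910808 = -5355388359201997/7672011132523080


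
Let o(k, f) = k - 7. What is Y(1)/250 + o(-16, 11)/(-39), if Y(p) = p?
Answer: 5789/9750 ≈ 0.59374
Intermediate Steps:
o(k, f) = -7 + k
Y(1)/250 + o(-16, 11)/(-39) = 1/250 + (-7 - 16)/(-39) = 1*(1/250) - 23*(-1/39) = 1/250 + 23/39 = 5789/9750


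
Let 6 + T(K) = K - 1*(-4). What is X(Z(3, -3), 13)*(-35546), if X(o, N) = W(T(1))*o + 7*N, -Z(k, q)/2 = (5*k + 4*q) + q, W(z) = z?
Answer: -3234686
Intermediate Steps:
T(K) = -2 + K (T(K) = -6 + (K - 1*(-4)) = -6 + (K + 4) = -6 + (4 + K) = -2 + K)
Z(k, q) = -10*k - 10*q (Z(k, q) = -2*((5*k + 4*q) + q) = -2*((4*q + 5*k) + q) = -2*(5*k + 5*q) = -10*k - 10*q)
X(o, N) = -o + 7*N (X(o, N) = (-2 + 1)*o + 7*N = -o + 7*N)
X(Z(3, -3), 13)*(-35546) = (-(-10*3 - 10*(-3)) + 7*13)*(-35546) = (-(-30 + 30) + 91)*(-35546) = (-1*0 + 91)*(-35546) = (0 + 91)*(-35546) = 91*(-35546) = -3234686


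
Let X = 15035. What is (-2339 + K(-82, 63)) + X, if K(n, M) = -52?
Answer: 12644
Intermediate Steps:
(-2339 + K(-82, 63)) + X = (-2339 - 52) + 15035 = -2391 + 15035 = 12644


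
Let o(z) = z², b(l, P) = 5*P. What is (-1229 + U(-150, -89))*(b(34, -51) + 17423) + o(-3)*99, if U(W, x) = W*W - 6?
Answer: 365078411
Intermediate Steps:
U(W, x) = -6 + W² (U(W, x) = W² - 6 = -6 + W²)
(-1229 + U(-150, -89))*(b(34, -51) + 17423) + o(-3)*99 = (-1229 + (-6 + (-150)²))*(5*(-51) + 17423) + (-3)²*99 = (-1229 + (-6 + 22500))*(-255 + 17423) + 9*99 = (-1229 + 22494)*17168 + 891 = 21265*17168 + 891 = 365077520 + 891 = 365078411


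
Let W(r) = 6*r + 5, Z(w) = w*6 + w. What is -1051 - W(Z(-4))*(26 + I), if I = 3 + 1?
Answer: 3839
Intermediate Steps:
I = 4
Z(w) = 7*w (Z(w) = 6*w + w = 7*w)
W(r) = 5 + 6*r
-1051 - W(Z(-4))*(26 + I) = -1051 - (5 + 6*(7*(-4)))*(26 + 4) = -1051 - (5 + 6*(-28))*30 = -1051 - (5 - 168)*30 = -1051 - (-163)*30 = -1051 - 1*(-4890) = -1051 + 4890 = 3839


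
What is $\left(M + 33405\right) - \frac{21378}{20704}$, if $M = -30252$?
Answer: $\frac{32629167}{10352} \approx 3152.0$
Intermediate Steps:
$\left(M + 33405\right) - \frac{21378}{20704} = \left(-30252 + 33405\right) - \frac{21378}{20704} = 3153 - \frac{10689}{10352} = \frac{32629167}{10352}$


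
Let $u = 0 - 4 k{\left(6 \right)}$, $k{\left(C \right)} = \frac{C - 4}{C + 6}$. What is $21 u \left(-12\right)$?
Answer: $168$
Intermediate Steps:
$k{\left(C \right)} = \frac{-4 + C}{6 + C}$
$u = - \frac{2}{3}$ ($u = 0 - 4 \frac{-4 + 6}{6 + 6} = 0 - 4 \cdot \frac{1}{12} \cdot 2 = 0 - \frac{2}{3} = - \frac{2}{3} \approx -0.66667$)
$21 u \left(-12\right) = 21 \left(- \frac{2}{3}\right) \left(-12\right) = \left(-14\right) \left(-12\right) = 168$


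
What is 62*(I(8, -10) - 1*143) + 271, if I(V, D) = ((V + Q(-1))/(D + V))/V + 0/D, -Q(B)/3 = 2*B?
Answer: -34597/4 ≈ -8649.3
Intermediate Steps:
Q(B) = -6*B
I(V, D) = (6 + V)/(V*(D + V)) (I(V, D) = ((V - 6*(-1))/(D + V))/V + 0/D = ((V + 6)/(D + V))/V + 0 = ((6 + V)/(D + V))/V + 0 = (6 + V)/(V*(D + V)) + 0 = (6 + V)/(V*(D + V)))
62*(I(8, -10) - 1*143) + 271 = 62*((6 + 8)/(8*(-10 + 8)) - 1*143) + 271 = 62*((⅛)*14/(-2) - 143) + 271 = 62*((⅛)*(-½)*14 - 143) + 271 = 62*(-7/8 - 143) + 271 = 62*(-1151/8) + 271 = -35681/4 + 271 = -34597/4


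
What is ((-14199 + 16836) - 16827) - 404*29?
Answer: -25906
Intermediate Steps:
((-14199 + 16836) - 16827) - 404*29 = (2637 - 16827) - 1*11716 = -14190 - 11716 = -25906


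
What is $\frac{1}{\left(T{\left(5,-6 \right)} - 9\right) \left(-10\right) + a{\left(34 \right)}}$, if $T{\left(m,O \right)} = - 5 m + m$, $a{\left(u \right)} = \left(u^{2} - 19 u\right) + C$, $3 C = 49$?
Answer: $\frac{3}{2449} \approx 0.001225$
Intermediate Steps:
$C = \frac{49}{3}$ ($C = \frac{1}{3} \cdot 49 = \frac{49}{3} \approx 16.333$)
$a{\left(u \right)} = \frac{49}{3} + u^{2} - 19 u$ ($a{\left(u \right)} = \left(u^{2} - 19 u\right) + \frac{49}{3} = \frac{49}{3} + u^{2} - 19 u$)
$T{\left(m,O \right)} = - 4 m$
$\frac{1}{\left(T{\left(5,-6 \right)} - 9\right) \left(-10\right) + a{\left(34 \right)}} = \frac{1}{\left(\left(-4\right) 5 - 9\right) \left(-10\right) + \left(\frac{49}{3} + 34^{2} - 646\right)} = \frac{1}{\left(-20 - 9\right) \left(-10\right) + \left(\frac{49}{3} + 1156 - 646\right)} = \frac{1}{\left(-29\right) \left(-10\right) + \frac{1579}{3}} = \frac{1}{290 + \frac{1579}{3}} = \frac{1}{\frac{2449}{3}} = \frac{3}{2449}$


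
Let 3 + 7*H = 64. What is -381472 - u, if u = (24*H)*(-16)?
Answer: -2646880/7 ≈ -3.7813e+5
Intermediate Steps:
H = 61/7 (H = -3/7 + (⅐)*64 = -3/7 + 64/7 = 61/7 ≈ 8.7143)
u = -23424/7 (u = (24*(61/7))*(-16) = (1464/7)*(-16) = -23424/7 ≈ -3346.3)
-381472 - u = -381472 - 1*(-23424/7) = -381472 + 23424/7 = -2646880/7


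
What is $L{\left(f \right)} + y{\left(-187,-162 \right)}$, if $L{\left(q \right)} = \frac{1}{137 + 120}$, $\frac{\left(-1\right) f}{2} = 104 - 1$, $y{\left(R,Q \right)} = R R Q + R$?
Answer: $- \frac{1455947404}{257} \approx -5.6652 \cdot 10^{6}$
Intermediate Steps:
$y{\left(R,Q \right)} = R + Q R^{2}$ ($y{\left(R,Q \right)} = R^{2} Q + R = Q R^{2} + R = R + Q R^{2}$)
$f = -206$ ($f = - 2 \left(104 - 1\right) = \left(-2\right) 103 = -206$)
$L{\left(q \right)} = \frac{1}{257}$
$L{\left(f \right)} + y{\left(-187,-162 \right)} = \frac{1}{257} - 187 \left(1 - -30294\right) = \frac{1}{257} - 187 \left(1 + 30294\right) = \frac{1}{257} - 5665165 = - \frac{1455947404}{257}$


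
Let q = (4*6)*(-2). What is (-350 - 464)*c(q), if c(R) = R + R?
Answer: 78144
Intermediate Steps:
q = -48 (q = 24*(-2) = -48)
c(R) = 2*R
(-350 - 464)*c(q) = (-350 - 464)*(2*(-48)) = -814*(-96) = 78144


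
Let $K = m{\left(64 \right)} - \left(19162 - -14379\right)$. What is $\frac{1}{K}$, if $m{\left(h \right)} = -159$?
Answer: $- \frac{1}{33700} \approx -2.9674 \cdot 10^{-5}$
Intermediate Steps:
$K = -33700$ ($K = -159 - \left(19162 - -14379\right) = -159 - \left(19162 + 14379\right) = -159 - 33541 = -33700$)
$\frac{1}{K} = \frac{1}{-33700} = - \frac{1}{33700}$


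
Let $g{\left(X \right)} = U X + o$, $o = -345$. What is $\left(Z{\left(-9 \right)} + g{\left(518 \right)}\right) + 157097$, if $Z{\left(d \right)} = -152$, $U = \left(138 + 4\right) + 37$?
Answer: $249322$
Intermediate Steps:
$U = 179$ ($U = 142 + 37 = 179$)
$g{\left(X \right)} = -345 + 179 X$ ($g{\left(X \right)} = 179 X - 345 = -345 + 179 X$)
$\left(Z{\left(-9 \right)} + g{\left(518 \right)}\right) + 157097 = \left(-152 + \left(-345 + 179 \cdot 518\right)\right) + 157097 = \left(-152 + \left(-345 + 92722\right)\right) + 157097 = \left(-152 + 92377\right) + 157097 = 92225 + 157097 = 249322$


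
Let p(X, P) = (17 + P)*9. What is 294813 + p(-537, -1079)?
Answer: 285255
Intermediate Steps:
p(X, P) = 153 + 9*P
294813 + p(-537, -1079) = 294813 + (153 + 9*(-1079)) = 294813 + (153 - 9711) = 294813 - 9558 = 285255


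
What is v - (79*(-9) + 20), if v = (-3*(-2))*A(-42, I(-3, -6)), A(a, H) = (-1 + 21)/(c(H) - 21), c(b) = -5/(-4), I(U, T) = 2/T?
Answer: 54109/79 ≈ 684.92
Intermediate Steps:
c(b) = 5/4 (c(b) = -5*(-1/4) = 5/4)
A(a, H) = -80/79 (A(a, H) = (-1 + 21)/(5/4 - 21) = 20/(-79/4) = 20*(-4/79) = -80/79)
v = -480/79 (v = -3*(-2)*(-80/79) = 6*(-80/79) = -480/79 ≈ -6.0760)
v - (79*(-9) + 20) = -480/79 - (79*(-9) + 20) = -480/79 - (-711 + 20) = -480/79 - 1*(-691) = -480/79 + 691 = 54109/79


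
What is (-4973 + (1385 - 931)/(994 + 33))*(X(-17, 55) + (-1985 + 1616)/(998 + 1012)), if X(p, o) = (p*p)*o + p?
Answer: -54327018879929/688090 ≈ -7.8953e+7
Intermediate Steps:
X(p, o) = p + o*p**2 (X(p, o) = p**2*o + p = o*p**2 + p = p + o*p**2)
(-4973 + (1385 - 931)/(994 + 33))*(X(-17, 55) + (-1985 + 1616)/(998 + 1012)) = (-4973 + (1385 - 931)/(994 + 33))*(-17*(1 + 55*(-17)) + (-1985 + 1616)/(998 + 1012)) = (-4973 + 454/1027)*(-17*(1 - 935) - 369/2010) = (-4973 + 454*(1/1027))*(-17*(-934) - 369*1/2010) = (-4973 + 454/1027)*(15878 - 123/670) = -5106817/1027*10638137/670 = -54327018879929/688090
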